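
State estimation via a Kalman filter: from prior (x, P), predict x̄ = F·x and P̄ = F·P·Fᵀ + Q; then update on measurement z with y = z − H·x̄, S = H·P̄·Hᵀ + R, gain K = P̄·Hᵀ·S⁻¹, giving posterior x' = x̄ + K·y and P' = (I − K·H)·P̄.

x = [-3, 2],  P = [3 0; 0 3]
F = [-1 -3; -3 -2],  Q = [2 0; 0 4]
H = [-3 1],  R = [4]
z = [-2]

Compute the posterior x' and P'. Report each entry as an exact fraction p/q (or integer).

x' = [585/173, 1473/173]
P' = [775/173 2049/173; 2049/173 5995/173]

x̄ = F·x = [-3, 5]
P̄ = F·P·Fᵀ + Q = [32 27; 27 43]
y = z − H·x̄ = [-16]
S = H·P̄·Hᵀ + R = [173]
K = P̄·Hᵀ·S⁻¹ = [-69/173; -38/173]
x' = x̄ + K·y = [585/173, 1473/173]
P' = (I − K·H)·P̄ = [775/173 2049/173; 2049/173 5995/173]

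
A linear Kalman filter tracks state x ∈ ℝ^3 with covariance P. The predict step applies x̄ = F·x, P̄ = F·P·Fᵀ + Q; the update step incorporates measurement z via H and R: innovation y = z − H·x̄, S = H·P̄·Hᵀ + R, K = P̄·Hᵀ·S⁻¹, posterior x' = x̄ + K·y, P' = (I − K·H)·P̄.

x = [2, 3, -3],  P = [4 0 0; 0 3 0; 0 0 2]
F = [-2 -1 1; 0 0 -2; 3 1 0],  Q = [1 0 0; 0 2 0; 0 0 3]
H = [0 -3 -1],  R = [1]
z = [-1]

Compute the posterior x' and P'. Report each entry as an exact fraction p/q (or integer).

x' = [-316/133, 18/133, 15/19]
P' = [1405/133 638/133 -279/19; 638/133 430/133 -180/19; -279/19 -180/19 546/19]

x̄ = F·x = [-10, 6, 9]
P̄ = F·P·Fᵀ + Q = [22 -4 -27; -4 10 0; -27 0 42]
y = z − H·x̄ = [26]
S = H·P̄·Hᵀ + R = [133]
K = P̄·Hᵀ·S⁻¹ = [39/133; -30/133; -6/19]
x' = x̄ + K·y = [-316/133, 18/133, 15/19]
P' = (I − K·H)·P̄ = [1405/133 638/133 -279/19; 638/133 430/133 -180/19; -279/19 -180/19 546/19]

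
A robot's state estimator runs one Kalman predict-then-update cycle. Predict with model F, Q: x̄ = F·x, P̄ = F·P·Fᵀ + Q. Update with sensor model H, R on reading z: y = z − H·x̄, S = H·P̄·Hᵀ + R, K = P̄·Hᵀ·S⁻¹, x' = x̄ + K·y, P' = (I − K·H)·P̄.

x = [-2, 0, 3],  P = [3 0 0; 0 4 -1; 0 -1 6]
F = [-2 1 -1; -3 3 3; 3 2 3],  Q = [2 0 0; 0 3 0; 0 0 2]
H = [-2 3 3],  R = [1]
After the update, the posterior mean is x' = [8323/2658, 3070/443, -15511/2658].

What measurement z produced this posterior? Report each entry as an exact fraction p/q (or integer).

z = [-3]

x̄ = F·x = [1, 15, 3]
P̄ = F·P·Fᵀ + Q = [26 12 -29; 12 102 36; -29 36 87]
S = H·P̄·Hᵀ + R = [2658]
K = P̄·Hᵀ·S⁻¹ = [-103/2658; 65/443; 427/2658]
x' − x̄ = [5665/2658, -3575/443, -23485/2658] = K·y
y = (KᵀK)⁻¹·Kᵀ·(x' − x̄) = [-55]
z = y + H·x̄ = [-55] + [52] = [-3]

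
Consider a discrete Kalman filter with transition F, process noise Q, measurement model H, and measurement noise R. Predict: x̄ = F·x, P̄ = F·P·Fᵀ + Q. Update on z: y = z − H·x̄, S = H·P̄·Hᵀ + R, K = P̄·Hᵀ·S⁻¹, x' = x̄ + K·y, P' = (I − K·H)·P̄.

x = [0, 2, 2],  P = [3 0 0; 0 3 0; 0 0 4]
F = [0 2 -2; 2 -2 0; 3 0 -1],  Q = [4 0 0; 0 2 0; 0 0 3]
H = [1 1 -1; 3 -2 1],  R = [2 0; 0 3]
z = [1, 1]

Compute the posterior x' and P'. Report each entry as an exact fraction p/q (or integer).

x' = [-190/477, -1544/477, -2008/477]
P' = [632/477 1996/477 2408/477; 1996/477 8134/477 10094/477; 2408/477 10094/477 13078/477]

x̄ = F·x = [0, -4, -2]
P̄ = F·P·Fᵀ + Q = [32 -12 8; -12 26 18; 8 18 34]
y = z − H·x̄ = [3, -5]
S = H·P̄·Hᵀ + R = [18 36; 36 549]
K = P̄·Hᵀ·S⁻¹ = [110/477 104/477; 2/53 -62/477; -32/53 38/477]
x' = x̄ + K·y = [-190/477, -1544/477, -2008/477]
P' = (I − K·H)·P̄ = [632/477 1996/477 2408/477; 1996/477 8134/477 10094/477; 2408/477 10094/477 13078/477]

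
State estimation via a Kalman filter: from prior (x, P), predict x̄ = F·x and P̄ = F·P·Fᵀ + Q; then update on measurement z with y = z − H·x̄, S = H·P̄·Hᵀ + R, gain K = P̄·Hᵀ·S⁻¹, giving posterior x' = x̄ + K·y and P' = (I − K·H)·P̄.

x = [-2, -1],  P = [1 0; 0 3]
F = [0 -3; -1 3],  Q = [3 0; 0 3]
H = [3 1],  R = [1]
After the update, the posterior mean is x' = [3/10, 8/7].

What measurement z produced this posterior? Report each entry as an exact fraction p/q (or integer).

z = [2]

x̄ = F·x = [3, -1]
P̄ = F·P·Fᵀ + Q = [30 -27; -27 31]
S = H·P̄·Hᵀ + R = [140]
K = P̄·Hᵀ·S⁻¹ = [9/20; -5/14]
x' − x̄ = [-27/10, 15/7] = K·y
y = (KᵀK)⁻¹·Kᵀ·(x' − x̄) = [-6]
z = y + H·x̄ = [-6] + [8] = [2]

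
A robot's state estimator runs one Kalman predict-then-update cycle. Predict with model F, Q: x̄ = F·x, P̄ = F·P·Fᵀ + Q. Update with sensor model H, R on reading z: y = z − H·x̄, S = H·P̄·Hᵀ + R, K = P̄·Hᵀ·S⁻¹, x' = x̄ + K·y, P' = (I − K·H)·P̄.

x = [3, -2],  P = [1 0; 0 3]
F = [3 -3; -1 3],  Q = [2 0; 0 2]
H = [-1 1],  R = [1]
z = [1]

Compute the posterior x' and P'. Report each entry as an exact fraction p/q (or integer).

x' = [235/129, 113/43]
P' = [278/129 70/43; 70/43 90/43]

x̄ = F·x = [15, -9]
P̄ = F·P·Fᵀ + Q = [38 -30; -30 30]
y = z − H·x̄ = [25]
S = H·P̄·Hᵀ + R = [129]
K = P̄·Hᵀ·S⁻¹ = [-68/129; 20/43]
x' = x̄ + K·y = [235/129, 113/43]
P' = (I − K·H)·P̄ = [278/129 70/43; 70/43 90/43]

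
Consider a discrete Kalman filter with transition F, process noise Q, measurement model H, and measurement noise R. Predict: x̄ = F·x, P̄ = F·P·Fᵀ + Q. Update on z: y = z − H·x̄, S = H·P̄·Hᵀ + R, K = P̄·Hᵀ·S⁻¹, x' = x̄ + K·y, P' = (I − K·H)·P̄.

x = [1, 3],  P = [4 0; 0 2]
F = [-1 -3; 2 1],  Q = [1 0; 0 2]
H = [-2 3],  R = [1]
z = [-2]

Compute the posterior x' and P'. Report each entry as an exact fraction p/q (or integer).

x̄ = F·x = [-10, 5]
P̄ = F·P·Fᵀ + Q = [23 -14; -14 20]
y = z − H·x̄ = [-37]
S = H·P̄·Hᵀ + R = [441]
K = P̄·Hᵀ·S⁻¹ = [-88/441; 88/441]
x' = x̄ + K·y = [-1154/441, -1051/441]
P' = (I − K·H)·P̄ = [2399/441 1570/441; 1570/441 1076/441]

x' = [-1154/441, -1051/441]
P' = [2399/441 1570/441; 1570/441 1076/441]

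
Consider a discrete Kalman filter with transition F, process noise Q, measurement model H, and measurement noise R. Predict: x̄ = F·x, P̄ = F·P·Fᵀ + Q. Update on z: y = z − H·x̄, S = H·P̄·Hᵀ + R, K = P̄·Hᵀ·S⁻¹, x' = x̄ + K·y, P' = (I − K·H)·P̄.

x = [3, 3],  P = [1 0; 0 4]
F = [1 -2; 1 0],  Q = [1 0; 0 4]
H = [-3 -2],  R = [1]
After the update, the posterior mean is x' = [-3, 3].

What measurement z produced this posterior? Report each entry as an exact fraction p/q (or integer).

x̄ = F·x = [-3, 3]
P̄ = F·P·Fᵀ + Q = [18 1; 1 5]
S = H·P̄·Hᵀ + R = [195]
K = P̄·Hᵀ·S⁻¹ = [-56/195; -1/15]
x' − x̄ = [0, 0] = K·y
y = (KᵀK)⁻¹·Kᵀ·(x' − x̄) = [0]
z = y + H·x̄ = [0] + [3] = [3]

z = [3]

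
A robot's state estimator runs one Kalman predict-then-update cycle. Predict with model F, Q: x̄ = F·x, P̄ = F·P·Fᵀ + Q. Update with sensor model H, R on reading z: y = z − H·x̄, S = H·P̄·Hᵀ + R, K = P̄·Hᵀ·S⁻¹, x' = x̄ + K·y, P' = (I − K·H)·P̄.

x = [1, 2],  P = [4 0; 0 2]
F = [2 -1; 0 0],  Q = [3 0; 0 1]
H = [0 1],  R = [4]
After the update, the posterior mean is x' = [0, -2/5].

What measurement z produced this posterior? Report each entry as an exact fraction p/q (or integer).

x̄ = F·x = [0, 0]
P̄ = F·P·Fᵀ + Q = [21 0; 0 1]
S = H·P̄·Hᵀ + R = [5]
K = P̄·Hᵀ·S⁻¹ = [0; 1/5]
x' − x̄ = [0, -2/5] = K·y
y = (KᵀK)⁻¹·Kᵀ·(x' − x̄) = [-2]
z = y + H·x̄ = [-2] + [0] = [-2]

z = [-2]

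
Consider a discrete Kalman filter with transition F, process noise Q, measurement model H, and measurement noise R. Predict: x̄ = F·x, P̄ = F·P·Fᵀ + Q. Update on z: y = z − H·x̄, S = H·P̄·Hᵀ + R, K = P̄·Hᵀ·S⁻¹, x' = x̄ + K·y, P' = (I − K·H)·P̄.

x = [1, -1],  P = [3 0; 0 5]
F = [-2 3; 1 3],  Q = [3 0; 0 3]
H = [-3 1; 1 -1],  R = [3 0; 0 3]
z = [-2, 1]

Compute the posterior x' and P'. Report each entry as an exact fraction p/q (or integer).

x̄ = F·x = [-5, -2]
P̄ = F·P·Fᵀ + Q = [60 39; 39 51]
y = z − H·x̄ = [-15, 4]
S = H·P̄·Hᵀ + R = [360 -75; -75 36]
K = P̄·Hᵀ·S⁻¹ = [-389/815 -67/163; -364/815 -206/163]
x' = x̄ + K·y = [84/163, -58/163]
P' = (I − K·H)·P̄ = [1086/815 2091/815; 2091/815 5181/815]

x' = [84/163, -58/163]
P' = [1086/815 2091/815; 2091/815 5181/815]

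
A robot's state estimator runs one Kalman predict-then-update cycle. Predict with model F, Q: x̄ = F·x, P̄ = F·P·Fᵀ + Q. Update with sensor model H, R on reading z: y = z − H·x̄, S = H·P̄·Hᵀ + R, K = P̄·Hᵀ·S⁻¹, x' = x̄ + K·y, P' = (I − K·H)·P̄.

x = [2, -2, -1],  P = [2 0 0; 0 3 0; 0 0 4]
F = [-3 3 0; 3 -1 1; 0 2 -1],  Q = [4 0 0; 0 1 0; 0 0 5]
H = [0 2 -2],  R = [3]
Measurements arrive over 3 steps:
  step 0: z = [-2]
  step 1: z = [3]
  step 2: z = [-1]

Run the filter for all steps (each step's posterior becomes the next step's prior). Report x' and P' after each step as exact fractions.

step 0: x' = [-1272/271, 313/271, 551/271], P' = [5179/271 -837/271 -702/271; -837/271 1862/271 1754/271; -702/271 1754/271 1847/271]
step 1: x' = [266583/232721, -9674/232721, -346577/232721], P' = [8396645/232721 939345/232721 1130442/232721; 939345/232721 2559067/232721 2405713/232721; 1130442/232721 2405713/232721 2426290/232721]
step 2: x' = [-785670321/310663891, 292148466/310663891, 446724479/310663891], P' = [16069462006/310663891 4734886377/310663891 4957011093/310663891; 4734886377/310663891 5740033469/310663891 5514416729/310663891; 4957011093/310663891 5514416729/310663891 5521274285/310663891]

step 0: x̄ = F·x = [-12, 7, -3]
step 0: P̄ = F·P·Fᵀ + Q = [49 -27 18; -27 26 -10; 18 -10 21]
step 0: y = z − H·x̄ = [-22]
step 0: S = H·P̄·Hᵀ + R = [271]
step 0: K = P̄·Hᵀ·S⁻¹ = [-90/271; 72/271; -62/271]
step 0: x' = x̄ + K·y = [-1272/271, 313/271, 551/271]
step 0: P' = (I − K·H)·P̄ = [5179/271 -837/271 -702/271; -837/271 1862/271 1754/271; -702/271 1754/271 1847/271]
step 1: x̄ = F·x = [4755/271, -3578/271, 75/271]
step 1: P̄ = F·P·Fᵀ + Q = [79519/271 -54873/271 8826/271; -54873/271 47893/271 -3225/271; 8826/271 -3225/271 3634/271]
step 1: y = z − H·x̄ = [8119/271]
step 1: S = H·P̄·Hᵀ + R = [232721/271]
step 1: K = P̄·Hᵀ·S⁻¹ = [-127398/232721; 102236/232721; -13718/232721]
step 1: x' = x̄ + K·y = [266583/232721, -9674/232721, -346577/232721]
step 1: P' = (I − K·H)·P̄ = [8396645/232721 939345/232721 1130442/232721; 939345/232721 2559067/232721 2405713/232721; 1130442/232721 2405713/232721 2426290/232721]
step 2: x̄ = F·x = [-828771/232721, 462846/232721, 327229/232721]
step 2: P̄ = F·P·Fᵀ + Q = [82624082/232721 -68149053/232721 5892519/232721; -68149053/232721 77123039/232721 1917459/232721; 5892519/232721 1917459/232721 4203311/232721]
step 2: y = z − H·x̄ = [-503955/232721]
step 2: S = H·P̄·Hᵀ + R = [310663891/232721]
step 2: K = P̄·Hᵀ·S⁻¹ = [-148083144/310663891; 150411160/310663891; -4571704/310663891]
step 2: x' = x̄ + K·y = [-785670321/310663891, 292148466/310663891, 446724479/310663891]
step 2: P' = (I − K·H)·P̄ = [16069462006/310663891 4734886377/310663891 4957011093/310663891; 4734886377/310663891 5740033469/310663891 5514416729/310663891; 4957011093/310663891 5514416729/310663891 5521274285/310663891]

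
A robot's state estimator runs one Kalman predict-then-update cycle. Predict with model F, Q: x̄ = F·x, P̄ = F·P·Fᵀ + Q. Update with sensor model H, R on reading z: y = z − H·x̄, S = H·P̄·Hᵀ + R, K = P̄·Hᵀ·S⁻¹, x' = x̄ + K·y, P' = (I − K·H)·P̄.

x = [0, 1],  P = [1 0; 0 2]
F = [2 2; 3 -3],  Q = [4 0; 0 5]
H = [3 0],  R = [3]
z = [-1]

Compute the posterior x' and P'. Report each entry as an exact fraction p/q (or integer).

x' = [-2/7, -15/7]
P' = [16/49 -6/49; -6/49 1460/49]

x̄ = F·x = [2, -3]
P̄ = F·P·Fᵀ + Q = [16 -6; -6 32]
y = z − H·x̄ = [-7]
S = H·P̄·Hᵀ + R = [147]
K = P̄·Hᵀ·S⁻¹ = [16/49; -6/49]
x' = x̄ + K·y = [-2/7, -15/7]
P' = (I − K·H)·P̄ = [16/49 -6/49; -6/49 1460/49]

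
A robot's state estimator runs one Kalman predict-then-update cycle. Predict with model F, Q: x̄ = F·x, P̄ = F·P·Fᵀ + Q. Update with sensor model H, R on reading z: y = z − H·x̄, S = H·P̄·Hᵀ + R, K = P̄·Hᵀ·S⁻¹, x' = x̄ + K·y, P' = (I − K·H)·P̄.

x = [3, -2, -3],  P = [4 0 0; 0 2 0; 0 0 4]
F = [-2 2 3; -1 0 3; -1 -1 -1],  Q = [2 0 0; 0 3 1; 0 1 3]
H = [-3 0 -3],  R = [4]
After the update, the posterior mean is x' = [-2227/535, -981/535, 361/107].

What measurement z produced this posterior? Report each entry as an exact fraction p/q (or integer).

x̄ = F·x = [-19, -12, 2]
P̄ = F·P·Fᵀ + Q = [62 44 -8; 44 43 -7; -8 -7 13]
S = H·P̄·Hᵀ + R = [535]
K = P̄·Hᵀ·S⁻¹ = [-162/535; -111/535; -3/107]
x' − x̄ = [7938/535, 5439/535, 147/107] = K·y
y = (KᵀK)⁻¹·Kᵀ·(x' − x̄) = [-49]
z = y + H·x̄ = [-49] + [51] = [2]

z = [2]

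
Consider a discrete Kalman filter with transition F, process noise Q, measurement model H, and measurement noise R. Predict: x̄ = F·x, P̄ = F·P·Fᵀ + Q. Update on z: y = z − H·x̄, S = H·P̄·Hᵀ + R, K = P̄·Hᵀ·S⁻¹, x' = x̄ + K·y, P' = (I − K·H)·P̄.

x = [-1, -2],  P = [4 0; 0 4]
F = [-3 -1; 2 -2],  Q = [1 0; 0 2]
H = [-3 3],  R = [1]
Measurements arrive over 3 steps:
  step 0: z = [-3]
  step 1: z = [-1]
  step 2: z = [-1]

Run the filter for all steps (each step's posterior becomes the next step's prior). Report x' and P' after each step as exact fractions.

step 0: x̄ = F·x = [5, 2]
step 0: P̄ = F·P·Fᵀ + Q = [41 -16; -16 34]
step 0: y = z − H·x̄ = [6]
step 0: S = H·P̄·Hᵀ + R = [964]
step 0: K = P̄·Hᵀ·S⁻¹ = [-171/964; 75/482]
step 0: x' = x̄ + K·y = [1897/482, 707/241]
step 0: P' = (I − K·H)·P̄ = [10283/964 5113/482; 5113/482 2569/241]
step 1: x̄ = F·x = [-7105/482, 483/241]
step 1: P̄ = F·P·Fᵀ + Q = [165143/964 -121/482; -121/482 589/241]
step 1: y = z − H·x̄ = [-24695/482]
step 1: S = H·P̄·Hᵀ + R = [1512811/964]
step 1: K = P̄·Hᵀ·S⁻¹ = [-496155/1512811; 7794/1512811]
step 1: x' = x̄ + K·y = [3120385/1512811, 2632578/1512811]
step 1: P' = (I − K·H)·P̄ = [3797057/1512811 3631672/1512811; 3631672/1512811 3634270/1512811]
step 2: x̄ = F·x = [-11993733/1512811, 975614/1512811]
step 2: P̄ = F·P·Fᵀ + Q = [61110626/1512811 -987114/1512811; -987114/1512811 3697554/1512811]
step 2: y = z − H·x̄ = [-40420852/1512811]
step 2: S = H·P̄·Hᵀ + R = [602554483/1512811]
step 2: K = P̄·Hᵀ·S⁻¹ = [-186293220/602554483; 14054004/602554483]
step 2: x' = x̄ + K·y = [200456691/602554483, 13078814/602554483]
step 2: P' = (I − K·H)·P̄ = [1399591778/602554483 1337494038/602554483; 1337494038/602554483 1342178706/602554483]

step 0: x' = [1897/482, 707/241], P' = [10283/964 5113/482; 5113/482 2569/241]
step 1: x' = [3120385/1512811, 2632578/1512811], P' = [3797057/1512811 3631672/1512811; 3631672/1512811 3634270/1512811]
step 2: x' = [200456691/602554483, 13078814/602554483], P' = [1399591778/602554483 1337494038/602554483; 1337494038/602554483 1342178706/602554483]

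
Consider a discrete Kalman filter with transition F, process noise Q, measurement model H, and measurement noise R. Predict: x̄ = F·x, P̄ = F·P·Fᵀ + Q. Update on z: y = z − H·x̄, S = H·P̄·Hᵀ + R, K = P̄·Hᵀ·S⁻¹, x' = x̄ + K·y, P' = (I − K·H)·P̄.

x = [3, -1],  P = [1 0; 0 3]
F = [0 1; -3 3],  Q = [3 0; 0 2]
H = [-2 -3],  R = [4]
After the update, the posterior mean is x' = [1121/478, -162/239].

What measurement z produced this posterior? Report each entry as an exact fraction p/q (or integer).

x̄ = F·x = [-1, -12]
P̄ = F·P·Fᵀ + Q = [6 9; 9 38]
S = H·P̄·Hᵀ + R = [478]
K = P̄·Hᵀ·S⁻¹ = [-39/478; -66/239]
x' − x̄ = [1599/478, 2706/239] = K·y
y = (KᵀK)⁻¹·Kᵀ·(x' − x̄) = [-41]
z = y + H·x̄ = [-41] + [38] = [-3]

z = [-3]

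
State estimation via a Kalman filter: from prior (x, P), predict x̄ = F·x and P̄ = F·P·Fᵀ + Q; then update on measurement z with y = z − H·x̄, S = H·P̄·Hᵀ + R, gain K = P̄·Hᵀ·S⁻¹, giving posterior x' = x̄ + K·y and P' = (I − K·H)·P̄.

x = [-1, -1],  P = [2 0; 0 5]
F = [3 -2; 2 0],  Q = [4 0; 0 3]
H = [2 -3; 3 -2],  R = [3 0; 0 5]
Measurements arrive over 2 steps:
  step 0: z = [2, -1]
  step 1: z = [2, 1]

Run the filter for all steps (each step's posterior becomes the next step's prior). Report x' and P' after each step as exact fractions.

step 0: x' = [-2281/1569, -869/523], P' = [1042/523 858/523; 858/523 1679/1046]
step 1: x' = [-257447/569919, -1817665/1709757], P' = [339156/189973 283114/189973; 283114/189973 1707931/1139838]

step 0: x̄ = F·x = [-1, -2]
step 0: P̄ = F·P·Fᵀ + Q = [42 12; 12 11]
step 0: y = z − H·x̄ = [-2, -2]
step 0: S = H·P̄·Hᵀ + R = [126 162; 162 283]
step 0: K = P̄·Hᵀ·S⁻¹ = [-490/1569 282/523; -535/1046 179/523]
step 0: x' = x̄ + K·y = [-2281/1569, -869/523]
step 0: P' = (I − K·H)·P̄ = [1042/523 858/523; 858/523 1679/1046]
step 1: x̄ = F·x = [-543/523, -4562/1569]
step 1: P̄ = F·P·Fᵀ + Q = [4532/523 2820/523; 2820/523 5737/523]
step 1: y = z − H·x̄ = [-2430/523, -2668/1569]
step 1: S = H·P̄·Hᵀ + R = [37490/523 24954/523; 24954/523 32511/523]
step 1: K = P̄·Hᵀ·S⁻¹ = [-57010/189973 90248/189973; -191825/379946 168019/569919]
step 1: x' = x̄ + K·y = [-257447/569919, -1817665/1709757]
step 1: P' = (I − K·H)·P̄ = [339156/189973 283114/189973; 283114/189973 1707931/1139838]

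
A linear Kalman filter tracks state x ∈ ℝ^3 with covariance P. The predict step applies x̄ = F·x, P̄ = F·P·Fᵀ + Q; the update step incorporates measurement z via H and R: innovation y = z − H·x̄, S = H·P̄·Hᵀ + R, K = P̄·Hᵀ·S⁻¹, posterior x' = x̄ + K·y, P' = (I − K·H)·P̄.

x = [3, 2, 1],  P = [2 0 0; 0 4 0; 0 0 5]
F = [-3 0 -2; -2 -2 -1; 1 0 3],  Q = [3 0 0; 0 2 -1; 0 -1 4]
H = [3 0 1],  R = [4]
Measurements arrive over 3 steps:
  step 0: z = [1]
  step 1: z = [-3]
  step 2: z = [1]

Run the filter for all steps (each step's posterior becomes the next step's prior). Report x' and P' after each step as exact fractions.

step 0: x' = [37/52, -125/26, -87/52], P' = [959/208 287/104 -2529/208; 287/104 1083/52 -769/104; -2529/208 -769/104 7359/208]
step 1: x' = [2814/13495, 129031/13495, -46991/13495], P' = [378612/13495 -45347/13495 -1112568/13495; -45347/13495 1105077/13495 143093/13495; -1112568/13495 143093/13495 3318552/13495]
step 2: x' = [-2754010/1167197, -23075007/1167197, 9849091/1167197], P' = [165348636/1167197 69037111/1167197 -490824888/1167197; 69037111/1167197 412891803/1167197 -204883305/1167197; -490824888/1167197 -204883305/1167197 1461264472/1167197]

step 0: x̄ = F·x = [-11, -11, 6]
step 0: P̄ = F·P·Fᵀ + Q = [41 22 -36; 22 31 -20; -36 -20 51]
step 0: y = z − H·x̄ = [28]
step 0: S = H·P̄·Hᵀ + R = [208]
step 0: K = P̄·Hᵀ·S⁻¹ = [87/208; 23/104; -57/208]
step 0: x' = x̄ + K·y = [37/52, -125/26, -87/52]
step 0: P' = (I − K·H)·P̄ = [959/208 287/104 -2529/208; 287/104 1083/52 -769/104; -2529/208 -769/104 7359/208]
step 1: x̄ = F·x = [63/52, 513/52, -56/13]
step 1: P̄ = F·P·Fᵀ + Q = [8343/208 61/208 -4803/52; 61/208 17263/208 395/52; -4803/52 395/52 3303/13]
step 1: y = z − H·x̄ = [-121/52]
step 1: S = H·P̄·Hᵀ + R = [13495/208]
step 1: K = P̄·Hᵀ·S⁻¹ = [5817/13495; 1763/13495; -4788/13495]
step 1: x' = x̄ + K·y = [2814/13495, 129031/13495, -46991/13495]
step 1: P' = (I − K·H)·P̄ = [378612/13495 -45347/13495 -1112568/13495; -45347/13495 1105077/13495 143093/13495; -1112568/13495 143093/13495 3318552/13495]
step 2: x̄ = F·x = [17108/2699, -216699/13495, -138159/13495]
step 2: P̄ = F·P·Fᵀ + Q = [674277/2699 284218/2699 -1761780/2699; 284218/2699 5039622/13495 -3706263/13495; -1761780/2699 -3706263/13495 23624152/13495]
step 2: y = z − H·x̄ = [-104966/13495]
step 2: S = H·P̄·Hᵀ + R = [1167197/13495]
step 2: K = P̄·Hᵀ·S⁻¹ = [1305255/1167197; 557007/1167197; -2802548/1167197]
step 2: x' = x̄ + K·y = [-2754010/1167197, -23075007/1167197, 9849091/1167197]
step 2: P' = (I − K·H)·P̄ = [165348636/1167197 69037111/1167197 -490824888/1167197; 69037111/1167197 412891803/1167197 -204883305/1167197; -490824888/1167197 -204883305/1167197 1461264472/1167197]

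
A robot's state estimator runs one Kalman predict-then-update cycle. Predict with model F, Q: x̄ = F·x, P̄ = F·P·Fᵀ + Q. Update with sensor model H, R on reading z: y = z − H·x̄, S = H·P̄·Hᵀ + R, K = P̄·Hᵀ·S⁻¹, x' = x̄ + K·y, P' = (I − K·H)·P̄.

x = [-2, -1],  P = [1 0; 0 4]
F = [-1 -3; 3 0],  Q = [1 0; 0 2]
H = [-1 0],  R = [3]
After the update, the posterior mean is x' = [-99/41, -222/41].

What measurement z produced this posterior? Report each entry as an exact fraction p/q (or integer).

z = [3]

x̄ = F·x = [5, -6]
P̄ = F·P·Fᵀ + Q = [38 -3; -3 11]
S = H·P̄·Hᵀ + R = [41]
K = P̄·Hᵀ·S⁻¹ = [-38/41; 3/41]
x' − x̄ = [-304/41, 24/41] = K·y
y = (KᵀK)⁻¹·Kᵀ·(x' − x̄) = [8]
z = y + H·x̄ = [8] + [-5] = [3]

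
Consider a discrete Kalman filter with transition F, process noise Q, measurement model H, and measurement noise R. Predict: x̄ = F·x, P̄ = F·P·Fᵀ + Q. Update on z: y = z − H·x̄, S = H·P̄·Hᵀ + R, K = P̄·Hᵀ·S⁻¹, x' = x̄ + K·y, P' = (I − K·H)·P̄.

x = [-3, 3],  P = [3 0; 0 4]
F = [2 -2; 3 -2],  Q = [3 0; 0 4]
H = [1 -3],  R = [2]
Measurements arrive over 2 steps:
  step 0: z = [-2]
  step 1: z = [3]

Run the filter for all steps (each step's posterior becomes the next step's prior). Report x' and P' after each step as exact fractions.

step 0: x̄ = F·x = [-12, -15]
step 0: P̄ = F·P·Fᵀ + Q = [31 34; 34 47]
step 0: y = z − H·x̄ = [-35]
step 0: S = H·P̄·Hᵀ + R = [252]
step 0: K = P̄·Hᵀ·S⁻¹ = [-71/252; -107/252]
step 0: x' = x̄ + K·y = [-77/36, -5/36]
step 0: P' = (I − K·H)·P̄ = [2771/252 971/252; 971/252 395/252]
step 1: x̄ = F·x = [-4, -221/36]
step 1: P̄ = F·P·Fᵀ + Q = [157/7 236/7; 236/7 15875/252]
step 1: y = z − H·x̄ = [-137/12]
step 1: S = H·P̄·Hᵀ + R = [10895/28]
step 1: K = P̄·Hᵀ·S⁻¹ = [-2204/10895; -13043/32685]
step 1: x' = x̄ + K·y = [-55253/32685, -51742/32685]
step 1: P' = (I − K·H)·P̄ = [70873/10895 75281/32685; 75281/32685 11263/10895]

step 0: x' = [-77/36, -5/36], P' = [2771/252 971/252; 971/252 395/252]
step 1: x' = [-55253/32685, -51742/32685], P' = [70873/10895 75281/32685; 75281/32685 11263/10895]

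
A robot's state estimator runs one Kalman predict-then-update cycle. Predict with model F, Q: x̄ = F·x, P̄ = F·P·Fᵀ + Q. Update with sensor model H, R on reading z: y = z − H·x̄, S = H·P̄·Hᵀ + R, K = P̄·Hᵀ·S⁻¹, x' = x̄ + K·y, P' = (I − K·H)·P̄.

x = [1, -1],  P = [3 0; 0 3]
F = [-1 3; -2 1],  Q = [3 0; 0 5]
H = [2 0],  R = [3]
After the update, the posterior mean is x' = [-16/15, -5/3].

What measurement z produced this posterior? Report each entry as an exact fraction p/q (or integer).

x̄ = F·x = [-4, -3]
P̄ = F·P·Fᵀ + Q = [33 15; 15 20]
S = H·P̄·Hᵀ + R = [135]
K = P̄·Hᵀ·S⁻¹ = [22/45; 2/9]
x' − x̄ = [44/15, 4/3] = K·y
y = (KᵀK)⁻¹·Kᵀ·(x' − x̄) = [6]
z = y + H·x̄ = [6] + [-8] = [-2]

z = [-2]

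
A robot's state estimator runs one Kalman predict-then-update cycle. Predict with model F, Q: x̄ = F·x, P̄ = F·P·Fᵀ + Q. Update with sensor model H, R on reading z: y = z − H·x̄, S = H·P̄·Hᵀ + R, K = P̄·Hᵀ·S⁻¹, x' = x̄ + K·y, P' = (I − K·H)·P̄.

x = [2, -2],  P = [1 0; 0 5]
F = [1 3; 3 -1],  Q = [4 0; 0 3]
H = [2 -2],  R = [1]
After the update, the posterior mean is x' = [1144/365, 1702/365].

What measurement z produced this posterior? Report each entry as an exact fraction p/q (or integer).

z = [-3]

x̄ = F·x = [-4, 8]
P̄ = F·P·Fᵀ + Q = [50 -12; -12 17]
S = H·P̄·Hᵀ + R = [365]
K = P̄·Hᵀ·S⁻¹ = [124/365; -58/365]
x' − x̄ = [2604/365, -1218/365] = K·y
y = (KᵀK)⁻¹·Kᵀ·(x' − x̄) = [21]
z = y + H·x̄ = [21] + [-24] = [-3]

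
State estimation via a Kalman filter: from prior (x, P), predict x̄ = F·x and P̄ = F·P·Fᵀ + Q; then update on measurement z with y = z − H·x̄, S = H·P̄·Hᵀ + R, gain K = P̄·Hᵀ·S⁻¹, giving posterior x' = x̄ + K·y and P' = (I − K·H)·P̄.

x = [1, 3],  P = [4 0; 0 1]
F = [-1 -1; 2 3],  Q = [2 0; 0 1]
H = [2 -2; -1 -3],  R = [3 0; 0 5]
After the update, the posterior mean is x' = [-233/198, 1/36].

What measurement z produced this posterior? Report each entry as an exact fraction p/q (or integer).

z = [-3, 3]

x̄ = F·x = [-4, 11]
P̄ = F·P·Fᵀ + Q = [7 -11; -11 26]
S = H·P̄·Hᵀ + R = [223 186; 186 180]
K = P̄·Hᵀ·S⁻¹ = [137/462 -449/2772; -13/84 -107/504]
x' − x̄ = [559/198, -395/36] = K·y
y = (KᵀK)⁻¹·Kᵀ·(x' − x̄) = [27, 32]
z = y + H·x̄ = [27, 32] + [-30, -29] = [-3, 3]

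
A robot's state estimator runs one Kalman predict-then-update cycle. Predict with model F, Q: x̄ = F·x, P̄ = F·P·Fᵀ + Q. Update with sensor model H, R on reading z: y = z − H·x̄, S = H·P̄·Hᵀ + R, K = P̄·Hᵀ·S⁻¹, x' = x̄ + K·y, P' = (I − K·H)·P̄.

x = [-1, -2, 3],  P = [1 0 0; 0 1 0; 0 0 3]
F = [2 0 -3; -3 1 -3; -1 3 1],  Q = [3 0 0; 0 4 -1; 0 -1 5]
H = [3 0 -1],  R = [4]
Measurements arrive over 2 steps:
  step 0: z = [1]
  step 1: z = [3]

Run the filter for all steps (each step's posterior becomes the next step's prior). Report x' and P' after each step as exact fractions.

step 0: x' = [-359/197, -504/197, -1210/197], P' = [627/394 703/394 1429/394; 703/394 11665/394 1841/394; 1429/394 1841/394 4491/394]
step 1: x' = [857856/239933, 2205807/239933, 1811737/239933], P' = [7040105/479866 16903283/479866 20717051/479866; 16903283/479866 54682079/479866 50272929/479866; 20717051/479866 50272929/479866 62854521/479866]

step 0: x̄ = F·x = [-11, -8, -2]
step 0: P̄ = F·P·Fᵀ + Q = [34 21 -11; 21 41 -4; -11 -4 18]
step 0: y = z − H·x̄ = [32]
step 0: S = H·P̄·Hᵀ + R = [394]
step 0: K = P̄·Hᵀ·S⁻¹ = [113/394; 67/394; -51/394]
step 0: x' = x̄ + K·y = [-359/197, -504/197, -1210/197]
step 0: P' = (I − K·H)·P̄ = [627/394 703/394 1429/394; 703/394 11665/394 1841/394; 1429/394 1841/394 4491/394]
step 1: x̄ = F·x = [2912/197, 4203/197, -2363/197]
step 1: P̄ = F·P·Fᵀ + Q = [26961/394 36827/394 -19933/394; 36827/394 69761/394 1251/394; -19933/394 1251/394 116043/394]
step 1: y = z − H·x̄ = [-10508/197]
step 1: S = H·P̄·Hᵀ + R = [239933/197]
step 1: K = P̄·Hᵀ·S⁻¹ = [50408/239933; 54615/239933; -87921/239933]
step 1: x' = x̄ + K·y = [857856/239933, 2205807/239933, 1811737/239933]
step 1: P' = (I − K·H)·P̄ = [7040105/479866 16903283/479866 20717051/479866; 16903283/479866 54682079/479866 50272929/479866; 20717051/479866 50272929/479866 62854521/479866]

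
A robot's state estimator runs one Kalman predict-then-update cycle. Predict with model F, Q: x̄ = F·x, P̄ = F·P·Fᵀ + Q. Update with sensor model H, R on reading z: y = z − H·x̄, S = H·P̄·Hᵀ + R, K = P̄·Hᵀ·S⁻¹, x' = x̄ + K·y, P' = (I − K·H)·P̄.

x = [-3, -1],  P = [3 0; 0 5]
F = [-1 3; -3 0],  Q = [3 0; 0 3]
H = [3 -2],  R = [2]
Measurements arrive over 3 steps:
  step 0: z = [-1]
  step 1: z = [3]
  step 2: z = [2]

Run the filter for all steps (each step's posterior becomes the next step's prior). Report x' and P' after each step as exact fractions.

step 0: x' = [2295/473, 336/43], P' = [5898/473 792/43; 792/43 1191/43]
step 1: x' = [489141/401026, 61245/200513], P' = [649323/401026 444456/200513; 444456/200513 703077/200513]
step 2: x' = [-230565258/184185695, -531801363/184185695], P' = [297848346/184185695 407145096/184185695; 407145096/184185695 642968331/184185695]

step 0: x̄ = F·x = [0, 9]
step 0: P̄ = F·P·Fᵀ + Q = [51 9; 9 30]
step 0: y = z − H·x̄ = [17]
step 0: S = H·P̄·Hᵀ + R = [473]
step 0: K = P̄·Hᵀ·S⁻¹ = [135/473; -3/43]
step 0: x' = x̄ + K·y = [2295/473, 336/43]
step 0: P' = (I − K·H)·P̄ = [5898/473 792/43; 792/43 1191/43]
step 1: x̄ = F·x = [8793/473, -6885/473]
step 1: P̄ = F·P·Fᵀ + Q = [72954/473 -60714/473; -60714/473 54501/473]
step 1: y = z − H·x̄ = [-38730/473]
step 1: S = H·P̄·Hᵀ + R = [1604104/473]
step 1: K = P̄·Hᵀ·S⁻¹ = [170145/802052; -36393/200513]
step 1: x' = x̄ + K·y = [489141/401026, 61245/200513]
step 1: P' = (I − K·H)·P̄ = [649323/401026 444456/200513; 444456/200513 703077/200513]
step 2: x̄ = F·x = [-121671/401026, -1467423/401026]
step 2: P̄ = F·P·Fᵀ + Q = [9174315/401026 -6052239/401026; -6052239/401026 7046985/401026]
step 2: y = z − H·x̄ = [-1767781/401026]
step 2: S = H·P̄·Hᵀ + R = [184185695/401026]
step 2: K = P̄·Hᵀ·S⁻¹ = [39627423/184185695; -32250687/184185695]
step 2: x' = x̄ + K·y = [-230565258/184185695, -531801363/184185695]
step 2: P' = (I − K·H)·P̄ = [297848346/184185695 407145096/184185695; 407145096/184185695 642968331/184185695]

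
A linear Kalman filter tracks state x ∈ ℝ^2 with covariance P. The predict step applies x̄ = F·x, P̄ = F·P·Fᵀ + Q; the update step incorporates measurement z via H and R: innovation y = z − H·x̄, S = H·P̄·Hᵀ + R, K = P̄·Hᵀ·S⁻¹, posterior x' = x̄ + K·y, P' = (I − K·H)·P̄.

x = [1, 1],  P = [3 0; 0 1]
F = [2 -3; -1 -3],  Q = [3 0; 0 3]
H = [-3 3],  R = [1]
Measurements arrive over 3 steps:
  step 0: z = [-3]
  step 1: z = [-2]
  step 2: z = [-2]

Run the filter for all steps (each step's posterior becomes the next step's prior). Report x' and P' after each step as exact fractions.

step 0: x' = [-338/149, -488/149], P' = [3183/298 1581/149; 1581/149 1587/149]
step 1: x' = [880876/274213, 700294/274213], P' = [1744290/274213 1752756/274213; 1752756/274213 1791657/274213]
step 2: x' = [33764020/31273841, 62114144/156369205], P' = [197664855/31273841 198562140/31273841; 198562140/31273841 1014641013/156369205]

step 0: x̄ = F·x = [-1, -4]
step 0: P̄ = F·P·Fᵀ + Q = [24 3; 3 15]
step 0: y = z − H·x̄ = [6]
step 0: S = H·P̄·Hᵀ + R = [298]
step 0: K = P̄·Hᵀ·S⁻¹ = [-63/298; 18/149]
step 0: x' = x̄ + K·y = [-338/149, -488/149]
step 0: P' = (I − K·H)·P̄ = [3183/298 1581/149; 1581/149 1587/149]
step 1: x̄ = F·x = [788/149, 1802/149]
step 1: P̄ = F·P·Fᵀ + Q = [2124/149 6357/149; 6357/149 51615/298]
step 1: y = z − H·x̄ = [-3340/149]
step 1: S = H·P̄·Hᵀ + R = [274213/298]
step 1: K = P̄·Hᵀ·S⁻¹ = [25398/274213; 116703/274213]
step 1: x' = x̄ + K·y = [880876/274213, 700294/274213]
step 1: P' = (I − K·H)·P̄ = [1744290/274213 1752756/274213; 1752756/274213 1791657/274213]
step 2: x̄ = F·x = [-339130/274213, -2981758/274213]
step 2: P̄ = F·P·Fᵀ + Q = [2891640/274213 7378065/274213; 7378065/274213 29208378/274213]
step 2: y = z − H·x̄ = [7379458/274213]
step 2: S = H·P̄·Hᵀ + R = [156369205/274213]
step 2: K = P̄·Hᵀ·S⁻¹ = [2691855/31273841; 65490939/156369205]
step 2: x' = x̄ + K·y = [33764020/31273841, 62114144/156369205]
step 2: P' = (I − K·H)·P̄ = [197664855/31273841 198562140/31273841; 198562140/31273841 1014641013/156369205]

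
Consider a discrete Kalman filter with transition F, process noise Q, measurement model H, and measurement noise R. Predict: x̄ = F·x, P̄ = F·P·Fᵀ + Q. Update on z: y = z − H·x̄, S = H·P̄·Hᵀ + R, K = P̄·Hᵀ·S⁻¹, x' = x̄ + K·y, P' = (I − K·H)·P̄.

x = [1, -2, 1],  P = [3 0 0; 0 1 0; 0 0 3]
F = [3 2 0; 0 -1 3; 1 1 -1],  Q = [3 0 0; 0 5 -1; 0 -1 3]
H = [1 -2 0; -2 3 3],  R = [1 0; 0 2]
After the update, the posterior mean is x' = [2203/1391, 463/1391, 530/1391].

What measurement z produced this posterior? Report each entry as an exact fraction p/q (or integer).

x̄ = F·x = [-1, 5, -2]
P̄ = F·P·Fᵀ + Q = [34 -2 11; -2 33 -11; 11 -11 10]
S = H·P̄·Hᵀ + R = [175 -181; -181 219]
K = P̄·Hᵀ·S⁻¹ = [901/5564 -297/5564; -1111/2782 -29/2782; 1351/2782 799/2782]
x' − x̄ = [3594/1391, -6492/1391, 3312/1391] = K·y
y = (KᵀK)⁻¹·Kᵀ·(x' − x̄) = [12, -12]
z = y + H·x̄ = [12, -12] + [-11, 11] = [1, -1]

z = [1, -1]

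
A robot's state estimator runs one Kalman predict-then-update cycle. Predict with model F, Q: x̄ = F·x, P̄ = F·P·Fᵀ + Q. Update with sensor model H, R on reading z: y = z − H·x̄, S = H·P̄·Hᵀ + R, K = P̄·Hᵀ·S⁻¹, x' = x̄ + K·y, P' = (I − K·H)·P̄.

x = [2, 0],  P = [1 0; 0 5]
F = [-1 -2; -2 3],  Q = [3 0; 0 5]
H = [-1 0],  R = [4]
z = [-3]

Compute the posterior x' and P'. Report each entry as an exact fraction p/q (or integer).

x' = [16/7, -9]
P' = [24/7 -4; -4 26]

x̄ = F·x = [-2, -4]
P̄ = F·P·Fᵀ + Q = [24 -28; -28 54]
y = z − H·x̄ = [-5]
S = H·P̄·Hᵀ + R = [28]
K = P̄·Hᵀ·S⁻¹ = [-6/7; 1]
x' = x̄ + K·y = [16/7, -9]
P' = (I − K·H)·P̄ = [24/7 -4; -4 26]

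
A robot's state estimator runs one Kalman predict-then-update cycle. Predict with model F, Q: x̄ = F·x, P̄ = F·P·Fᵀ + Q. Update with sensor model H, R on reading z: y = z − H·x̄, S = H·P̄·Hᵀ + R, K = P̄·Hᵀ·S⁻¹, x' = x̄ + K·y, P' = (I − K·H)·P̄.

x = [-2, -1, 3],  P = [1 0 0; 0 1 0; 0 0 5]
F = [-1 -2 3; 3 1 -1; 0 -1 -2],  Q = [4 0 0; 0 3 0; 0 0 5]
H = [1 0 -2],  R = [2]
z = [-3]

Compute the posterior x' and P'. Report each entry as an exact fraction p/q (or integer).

x̄ = F·x = [13, -10, -5]
P̄ = F·P·Fᵀ + Q = [54 -20 -28; -20 18 9; -28 9 26]
y = z − H·x̄ = [-26]
S = H·P̄·Hᵀ + R = [272]
K = P̄·Hᵀ·S⁻¹ = [55/136; -19/136; -5/17]
x' = x̄ + K·y = [169/68, -433/68, 45/17]
P' = (I − K·H)·P̄ = [647/68 -315/68 74/17; -315/68 863/68 -37/17; 74/17 -37/17 42/17]

x' = [169/68, -433/68, 45/17]
P' = [647/68 -315/68 74/17; -315/68 863/68 -37/17; 74/17 -37/17 42/17]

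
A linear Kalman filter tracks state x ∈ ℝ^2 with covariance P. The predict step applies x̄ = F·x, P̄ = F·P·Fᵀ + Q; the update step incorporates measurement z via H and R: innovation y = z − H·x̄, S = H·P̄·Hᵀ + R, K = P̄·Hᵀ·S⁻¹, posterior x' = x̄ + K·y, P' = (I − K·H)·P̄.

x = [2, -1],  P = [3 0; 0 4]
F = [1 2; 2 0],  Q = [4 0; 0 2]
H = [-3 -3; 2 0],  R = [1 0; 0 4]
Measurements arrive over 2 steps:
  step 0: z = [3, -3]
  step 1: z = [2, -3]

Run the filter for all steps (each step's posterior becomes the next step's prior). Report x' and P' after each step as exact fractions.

step 0: x̄ = F·x = [0, 4]
step 0: P̄ = F·P·Fᵀ + Q = [23 6; 6 14]
step 0: y = z − H·x̄ = [15, -3]
step 0: S = H·P̄·Hᵀ + R = [442 -174; -174 96]
step 0: K = P̄·Hᵀ·S⁻¹ = [-29/1013 2597/6078; -306/1013 -428/1013]
step 0: x' = x̄ + K·y = [-3467/2026, 746/1013]
step 0: P' = (I − K·H)·P̄ = [2597/3039 -856/1013; -856/1013 958/1013]
step 1: x̄ = F·x = [-483/2026, -3467/1013]
step 1: P̄ = F·P·Fᵀ + Q = [15977/3039 -5078/3039; -5078/3039 16466/3039]
step 1: y = z − H·x̄ = [-18199/2026, -2556/1013]
step 1: S = H·P̄·Hᵀ + R = [67874/1013 -21798/1013; -21798/1013 76064/3039]
step 1: K = P̄·Hᵀ·S⁻¹ = [-32697/922337 718715/1844674; -268410/922337 -353908/922337]
step 1: x' = x̄ + K·y = [-832908/922337, 147328/922337]
step 1: P' = (I − K·H)·P̄ = [718715/922337 -707816/922337; -707816/922337 797286/922337]

step 0: x' = [-3467/2026, 746/1013], P' = [2597/3039 -856/1013; -856/1013 958/1013]
step 1: x' = [-832908/922337, 147328/922337], P' = [718715/922337 -707816/922337; -707816/922337 797286/922337]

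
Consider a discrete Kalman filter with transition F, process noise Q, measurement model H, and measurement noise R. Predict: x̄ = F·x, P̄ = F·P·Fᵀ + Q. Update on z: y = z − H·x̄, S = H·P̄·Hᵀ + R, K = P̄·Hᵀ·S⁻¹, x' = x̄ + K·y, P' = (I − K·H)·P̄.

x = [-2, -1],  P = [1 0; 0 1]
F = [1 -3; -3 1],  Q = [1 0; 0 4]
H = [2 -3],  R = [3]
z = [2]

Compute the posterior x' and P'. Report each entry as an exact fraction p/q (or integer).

x' = [169/49, 83/49]
P' = [219/49 138/49; 138/49 514/245]

x̄ = F·x = [1, 5]
P̄ = F·P·Fᵀ + Q = [11 -6; -6 14]
y = z − H·x̄ = [15]
S = H·P̄·Hᵀ + R = [245]
K = P̄·Hᵀ·S⁻¹ = [8/49; -54/245]
x' = x̄ + K·y = [169/49, 83/49]
P' = (I − K·H)·P̄ = [219/49 138/49; 138/49 514/245]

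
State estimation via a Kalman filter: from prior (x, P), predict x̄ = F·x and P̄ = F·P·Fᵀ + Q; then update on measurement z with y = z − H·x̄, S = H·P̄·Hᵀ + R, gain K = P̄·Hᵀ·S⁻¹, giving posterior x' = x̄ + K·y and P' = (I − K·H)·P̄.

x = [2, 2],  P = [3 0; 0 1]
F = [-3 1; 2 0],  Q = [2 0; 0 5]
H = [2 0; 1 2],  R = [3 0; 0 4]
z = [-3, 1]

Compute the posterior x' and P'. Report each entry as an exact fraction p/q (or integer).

x̄ = F·x = [-4, 4]
P̄ = F·P·Fᵀ + Q = [30 -18; -18 17]
y = z − H·x̄ = [5, -3]
S = H·P̄·Hᵀ + R = [123 -12; -12 30]
K = P̄·Hᵀ·S⁻¹ = [96/197 -1/197; -148/591 256/591]
x' = x̄ + K·y = [-305/197, 856/591]
P' = (I − K·H)·P̄ = [144/197 -74/197; -74/197 623/591]

x' = [-305/197, 856/591]
P' = [144/197 -74/197; -74/197 623/591]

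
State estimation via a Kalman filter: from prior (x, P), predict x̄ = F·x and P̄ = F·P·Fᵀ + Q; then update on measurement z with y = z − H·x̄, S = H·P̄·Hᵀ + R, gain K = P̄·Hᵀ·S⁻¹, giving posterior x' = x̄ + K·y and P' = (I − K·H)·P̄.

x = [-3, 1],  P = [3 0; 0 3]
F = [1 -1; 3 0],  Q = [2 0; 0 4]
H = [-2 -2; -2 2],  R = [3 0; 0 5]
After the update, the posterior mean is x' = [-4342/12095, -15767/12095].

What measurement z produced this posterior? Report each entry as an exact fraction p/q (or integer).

x̄ = F·x = [-4, -9]
P̄ = F·P·Fᵀ + Q = [8 9; 9 31]
S = H·P̄·Hᵀ + R = [231 -92; -92 89]
K = P̄·Hᵀ·S⁻¹ = [-2842/12095 -2666/12095; -3072/12095 2804/12095]
x' − x̄ = [44038/12095, 93088/12095] = K·y
y = (KᵀK)⁻¹·Kᵀ·(x' − x̄) = [-23, 8]
z = y + H·x̄ = [-23, 8] + [26, -10] = [3, -2]

z = [3, -2]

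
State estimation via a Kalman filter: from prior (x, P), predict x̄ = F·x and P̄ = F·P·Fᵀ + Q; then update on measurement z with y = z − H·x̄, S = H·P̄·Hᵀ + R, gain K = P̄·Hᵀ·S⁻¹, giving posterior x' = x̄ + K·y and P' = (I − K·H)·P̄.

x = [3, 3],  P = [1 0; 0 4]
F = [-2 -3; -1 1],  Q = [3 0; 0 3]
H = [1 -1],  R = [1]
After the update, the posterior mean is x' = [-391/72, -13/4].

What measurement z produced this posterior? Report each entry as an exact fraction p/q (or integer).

x̄ = F·x = [-15, 0]
P̄ = F·P·Fᵀ + Q = [43 -10; -10 8]
S = H·P̄·Hᵀ + R = [72]
K = P̄·Hᵀ·S⁻¹ = [53/72; -1/4]
x' − x̄ = [689/72, -13/4] = K·y
y = (KᵀK)⁻¹·Kᵀ·(x' − x̄) = [13]
z = y + H·x̄ = [13] + [-15] = [-2]

z = [-2]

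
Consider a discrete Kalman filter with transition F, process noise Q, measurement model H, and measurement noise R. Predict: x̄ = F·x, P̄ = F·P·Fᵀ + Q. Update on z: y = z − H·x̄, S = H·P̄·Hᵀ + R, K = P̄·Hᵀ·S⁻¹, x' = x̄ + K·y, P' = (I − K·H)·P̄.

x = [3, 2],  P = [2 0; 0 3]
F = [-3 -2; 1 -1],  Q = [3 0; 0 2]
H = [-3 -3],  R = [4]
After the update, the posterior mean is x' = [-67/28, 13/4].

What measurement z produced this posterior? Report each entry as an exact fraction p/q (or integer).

z = [-3]

x̄ = F·x = [-13, 1]
P̄ = F·P·Fᵀ + Q = [33 0; 0 7]
S = H·P̄·Hᵀ + R = [364]
K = P̄·Hᵀ·S⁻¹ = [-99/364; -3/52]
x' − x̄ = [297/28, 9/4] = K·y
y = (KᵀK)⁻¹·Kᵀ·(x' − x̄) = [-39]
z = y + H·x̄ = [-39] + [36] = [-3]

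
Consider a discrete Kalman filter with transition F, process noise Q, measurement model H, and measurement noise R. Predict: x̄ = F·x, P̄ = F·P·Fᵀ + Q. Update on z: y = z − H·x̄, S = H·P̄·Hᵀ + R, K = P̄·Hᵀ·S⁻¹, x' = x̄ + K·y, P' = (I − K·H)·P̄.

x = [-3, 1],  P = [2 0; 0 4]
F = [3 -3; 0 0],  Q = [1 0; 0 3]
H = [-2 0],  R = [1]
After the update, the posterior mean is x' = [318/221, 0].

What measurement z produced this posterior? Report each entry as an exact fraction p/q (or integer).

z = [-3]

x̄ = F·x = [-12, 0]
P̄ = F·P·Fᵀ + Q = [55 0; 0 3]
S = H·P̄·Hᵀ + R = [221]
K = P̄·Hᵀ·S⁻¹ = [-110/221; 0]
x' − x̄ = [2970/221, 0] = K·y
y = (KᵀK)⁻¹·Kᵀ·(x' − x̄) = [-27]
z = y + H·x̄ = [-27] + [24] = [-3]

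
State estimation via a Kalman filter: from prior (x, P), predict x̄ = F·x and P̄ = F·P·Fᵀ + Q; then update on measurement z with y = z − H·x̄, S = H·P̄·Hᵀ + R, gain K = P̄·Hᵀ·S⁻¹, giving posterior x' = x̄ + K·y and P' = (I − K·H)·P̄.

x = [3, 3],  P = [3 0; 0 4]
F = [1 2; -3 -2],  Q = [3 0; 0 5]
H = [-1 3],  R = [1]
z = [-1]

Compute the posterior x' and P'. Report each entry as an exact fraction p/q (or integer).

x' = [304/605, -118/605]
P' = [3901/605 1268/605; 1268/605 479/605]

x̄ = F·x = [9, -15]
P̄ = F·P·Fᵀ + Q = [22 -25; -25 48]
y = z − H·x̄ = [53]
S = H·P̄·Hᵀ + R = [605]
K = P̄·Hᵀ·S⁻¹ = [-97/605; 169/605]
x' = x̄ + K·y = [304/605, -118/605]
P' = (I − K·H)·P̄ = [3901/605 1268/605; 1268/605 479/605]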